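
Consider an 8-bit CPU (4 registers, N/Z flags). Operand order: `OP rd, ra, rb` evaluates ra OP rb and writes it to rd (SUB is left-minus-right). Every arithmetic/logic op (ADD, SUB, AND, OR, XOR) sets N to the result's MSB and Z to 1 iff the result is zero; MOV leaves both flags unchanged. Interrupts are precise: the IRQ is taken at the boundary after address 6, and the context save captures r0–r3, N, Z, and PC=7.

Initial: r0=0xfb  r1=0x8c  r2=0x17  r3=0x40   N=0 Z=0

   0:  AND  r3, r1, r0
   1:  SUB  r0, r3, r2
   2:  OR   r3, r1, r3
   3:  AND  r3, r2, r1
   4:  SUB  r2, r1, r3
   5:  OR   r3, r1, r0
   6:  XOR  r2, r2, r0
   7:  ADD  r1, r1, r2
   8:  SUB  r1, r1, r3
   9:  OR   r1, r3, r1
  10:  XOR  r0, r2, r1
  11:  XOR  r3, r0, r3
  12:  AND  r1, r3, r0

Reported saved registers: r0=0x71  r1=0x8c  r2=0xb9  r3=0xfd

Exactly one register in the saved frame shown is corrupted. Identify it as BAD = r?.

after  0: r0=0xfb r1=0x8c r2=0x17 r3=0x88  N=1 Z=0
after  1: r0=0x71 r1=0x8c r2=0x17 r3=0x88  N=0 Z=0
after  2: r0=0x71 r1=0x8c r2=0x17 r3=0x8c  N=1 Z=0
after  3: r0=0x71 r1=0x8c r2=0x17 r3=0x04  N=0 Z=0
after  4: r0=0x71 r1=0x8c r2=0x88 r3=0x04  N=1 Z=0
after  5: r0=0x71 r1=0x8c r2=0x88 r3=0xfd  N=1 Z=0
after  6: r0=0x71 r1=0x8c r2=0xf9 r3=0xfd  N=1 Z=0
-- IRQ taken; context saved, return-PC = 7 --
mismatch: r2: reported 0xb9 vs actual 0xf9

BAD = r2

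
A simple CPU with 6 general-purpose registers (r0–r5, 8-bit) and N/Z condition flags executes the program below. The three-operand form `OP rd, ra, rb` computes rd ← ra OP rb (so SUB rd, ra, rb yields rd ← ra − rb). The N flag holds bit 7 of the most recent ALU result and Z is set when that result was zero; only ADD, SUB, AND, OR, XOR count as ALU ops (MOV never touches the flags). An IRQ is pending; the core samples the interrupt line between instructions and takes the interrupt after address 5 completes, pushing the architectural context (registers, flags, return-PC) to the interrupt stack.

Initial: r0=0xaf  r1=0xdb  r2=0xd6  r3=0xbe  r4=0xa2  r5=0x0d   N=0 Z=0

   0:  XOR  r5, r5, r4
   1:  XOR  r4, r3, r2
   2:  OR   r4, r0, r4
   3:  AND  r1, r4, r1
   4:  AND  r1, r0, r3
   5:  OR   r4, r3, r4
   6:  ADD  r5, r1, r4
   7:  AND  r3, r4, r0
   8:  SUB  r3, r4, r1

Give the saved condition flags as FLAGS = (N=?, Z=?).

FLAGS = (N=1, Z=0)

after  0: r0=0xaf r1=0xdb r2=0xd6 r3=0xbe r4=0xa2 r5=0xaf  N=1 Z=0
after  1: r0=0xaf r1=0xdb r2=0xd6 r3=0xbe r4=0x68 r5=0xaf  N=0 Z=0
after  2: r0=0xaf r1=0xdb r2=0xd6 r3=0xbe r4=0xef r5=0xaf  N=1 Z=0
after  3: r0=0xaf r1=0xcb r2=0xd6 r3=0xbe r4=0xef r5=0xaf  N=1 Z=0
after  4: r0=0xaf r1=0xae r2=0xd6 r3=0xbe r4=0xef r5=0xaf  N=1 Z=0
after  5: r0=0xaf r1=0xae r2=0xd6 r3=0xbe r4=0xff r5=0xaf  N=1 Z=0
-- IRQ taken; context saved, return-PC = 6 --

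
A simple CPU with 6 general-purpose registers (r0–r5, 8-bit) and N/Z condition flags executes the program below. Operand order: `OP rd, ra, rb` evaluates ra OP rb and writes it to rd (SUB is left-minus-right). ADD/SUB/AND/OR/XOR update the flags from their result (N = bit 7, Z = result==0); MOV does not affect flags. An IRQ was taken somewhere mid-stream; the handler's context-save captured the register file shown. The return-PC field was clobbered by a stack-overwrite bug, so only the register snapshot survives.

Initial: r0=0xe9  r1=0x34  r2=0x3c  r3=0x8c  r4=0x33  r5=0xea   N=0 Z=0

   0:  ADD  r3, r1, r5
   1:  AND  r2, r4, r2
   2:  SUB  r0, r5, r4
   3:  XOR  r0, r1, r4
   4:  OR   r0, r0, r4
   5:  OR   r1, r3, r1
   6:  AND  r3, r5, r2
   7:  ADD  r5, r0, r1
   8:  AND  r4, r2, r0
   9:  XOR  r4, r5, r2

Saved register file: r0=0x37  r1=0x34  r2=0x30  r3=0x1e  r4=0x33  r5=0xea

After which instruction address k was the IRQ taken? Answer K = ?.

after  0: r0=0xe9 r1=0x34 r2=0x3c r3=0x1e r4=0x33 r5=0xea  N=0 Z=0
after  1: r0=0xe9 r1=0x34 r2=0x30 r3=0x1e r4=0x33 r5=0xea  N=0 Z=0
after  2: r0=0xb7 r1=0x34 r2=0x30 r3=0x1e r4=0x33 r5=0xea  N=1 Z=0
after  3: r0=0x07 r1=0x34 r2=0x30 r3=0x1e r4=0x33 r5=0xea  N=0 Z=0
after  4: r0=0x37 r1=0x34 r2=0x30 r3=0x1e r4=0x33 r5=0xea  N=0 Z=0
-- IRQ taken; context saved, return-PC = 5 --

K = 4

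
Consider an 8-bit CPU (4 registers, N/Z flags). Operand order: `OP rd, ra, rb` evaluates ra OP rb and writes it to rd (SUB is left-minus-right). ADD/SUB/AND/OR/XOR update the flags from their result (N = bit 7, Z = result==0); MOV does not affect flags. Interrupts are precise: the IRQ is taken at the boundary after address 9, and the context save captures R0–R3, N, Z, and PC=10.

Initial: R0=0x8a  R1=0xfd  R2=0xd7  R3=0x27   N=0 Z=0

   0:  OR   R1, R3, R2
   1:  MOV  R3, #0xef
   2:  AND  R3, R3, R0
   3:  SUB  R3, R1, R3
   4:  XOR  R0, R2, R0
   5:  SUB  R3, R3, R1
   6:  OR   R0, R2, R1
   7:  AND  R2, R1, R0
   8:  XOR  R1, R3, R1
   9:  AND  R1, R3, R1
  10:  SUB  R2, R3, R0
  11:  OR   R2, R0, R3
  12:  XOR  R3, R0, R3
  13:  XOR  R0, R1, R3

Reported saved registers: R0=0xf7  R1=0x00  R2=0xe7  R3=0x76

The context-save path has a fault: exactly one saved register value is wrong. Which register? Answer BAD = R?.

after  0: R0=0x8a R1=0xf7 R2=0xd7 R3=0x27  N=1 Z=0
after  1: R0=0x8a R1=0xf7 R2=0xd7 R3=0xef  N=1 Z=0
after  2: R0=0x8a R1=0xf7 R2=0xd7 R3=0x8a  N=1 Z=0
after  3: R0=0x8a R1=0xf7 R2=0xd7 R3=0x6d  N=0 Z=0
after  4: R0=0x5d R1=0xf7 R2=0xd7 R3=0x6d  N=0 Z=0
after  5: R0=0x5d R1=0xf7 R2=0xd7 R3=0x76  N=0 Z=0
after  6: R0=0xf7 R1=0xf7 R2=0xd7 R3=0x76  N=1 Z=0
after  7: R0=0xf7 R1=0xf7 R2=0xf7 R3=0x76  N=1 Z=0
after  8: R0=0xf7 R1=0x81 R2=0xf7 R3=0x76  N=1 Z=0
after  9: R0=0xf7 R1=0x00 R2=0xf7 R3=0x76  N=0 Z=1
-- IRQ taken; context saved, return-PC = 10 --
mismatch: R2: reported 0xe7 vs actual 0xf7

BAD = R2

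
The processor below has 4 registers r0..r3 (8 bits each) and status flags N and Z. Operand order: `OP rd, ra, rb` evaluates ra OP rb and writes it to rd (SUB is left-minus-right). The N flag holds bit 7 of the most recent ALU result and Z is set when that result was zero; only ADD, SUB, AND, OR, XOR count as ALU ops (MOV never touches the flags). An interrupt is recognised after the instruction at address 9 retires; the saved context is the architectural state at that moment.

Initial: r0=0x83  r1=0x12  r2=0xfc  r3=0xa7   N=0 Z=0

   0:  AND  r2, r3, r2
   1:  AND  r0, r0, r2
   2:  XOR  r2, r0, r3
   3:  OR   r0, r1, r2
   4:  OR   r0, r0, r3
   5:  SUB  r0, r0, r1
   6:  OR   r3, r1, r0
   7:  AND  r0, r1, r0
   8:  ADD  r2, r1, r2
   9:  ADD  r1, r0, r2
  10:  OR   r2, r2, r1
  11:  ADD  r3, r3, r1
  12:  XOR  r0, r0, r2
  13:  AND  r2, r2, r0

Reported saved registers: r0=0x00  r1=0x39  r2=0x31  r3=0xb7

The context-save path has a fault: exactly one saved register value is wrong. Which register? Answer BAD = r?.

BAD = r2

after  0: r0=0x83 r1=0x12 r2=0xa4 r3=0xa7  N=1 Z=0
after  1: r0=0x80 r1=0x12 r2=0xa4 r3=0xa7  N=1 Z=0
after  2: r0=0x80 r1=0x12 r2=0x27 r3=0xa7  N=0 Z=0
after  3: r0=0x37 r1=0x12 r2=0x27 r3=0xa7  N=0 Z=0
after  4: r0=0xb7 r1=0x12 r2=0x27 r3=0xa7  N=1 Z=0
after  5: r0=0xa5 r1=0x12 r2=0x27 r3=0xa7  N=1 Z=0
after  6: r0=0xa5 r1=0x12 r2=0x27 r3=0xb7  N=1 Z=0
after  7: r0=0x00 r1=0x12 r2=0x27 r3=0xb7  N=0 Z=1
after  8: r0=0x00 r1=0x12 r2=0x39 r3=0xb7  N=0 Z=0
after  9: r0=0x00 r1=0x39 r2=0x39 r3=0xb7  N=0 Z=0
-- IRQ taken; context saved, return-PC = 10 --
mismatch: r2: reported 0x31 vs actual 0x39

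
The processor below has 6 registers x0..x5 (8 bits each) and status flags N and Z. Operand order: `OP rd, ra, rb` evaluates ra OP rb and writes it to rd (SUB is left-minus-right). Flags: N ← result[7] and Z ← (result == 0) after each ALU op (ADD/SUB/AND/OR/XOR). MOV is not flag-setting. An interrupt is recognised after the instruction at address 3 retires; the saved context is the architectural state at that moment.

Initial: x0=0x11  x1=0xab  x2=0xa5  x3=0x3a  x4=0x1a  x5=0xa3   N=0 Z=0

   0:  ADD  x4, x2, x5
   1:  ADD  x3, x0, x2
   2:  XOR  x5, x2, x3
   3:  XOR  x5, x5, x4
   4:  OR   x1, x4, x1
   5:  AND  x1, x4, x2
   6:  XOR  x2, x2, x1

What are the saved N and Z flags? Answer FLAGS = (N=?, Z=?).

after  0: x0=0x11 x1=0xab x2=0xa5 x3=0x3a x4=0x48 x5=0xa3  N=0 Z=0
after  1: x0=0x11 x1=0xab x2=0xa5 x3=0xb6 x4=0x48 x5=0xa3  N=1 Z=0
after  2: x0=0x11 x1=0xab x2=0xa5 x3=0xb6 x4=0x48 x5=0x13  N=0 Z=0
after  3: x0=0x11 x1=0xab x2=0xa5 x3=0xb6 x4=0x48 x5=0x5b  N=0 Z=0
-- IRQ taken; context saved, return-PC = 4 --

FLAGS = (N=0, Z=0)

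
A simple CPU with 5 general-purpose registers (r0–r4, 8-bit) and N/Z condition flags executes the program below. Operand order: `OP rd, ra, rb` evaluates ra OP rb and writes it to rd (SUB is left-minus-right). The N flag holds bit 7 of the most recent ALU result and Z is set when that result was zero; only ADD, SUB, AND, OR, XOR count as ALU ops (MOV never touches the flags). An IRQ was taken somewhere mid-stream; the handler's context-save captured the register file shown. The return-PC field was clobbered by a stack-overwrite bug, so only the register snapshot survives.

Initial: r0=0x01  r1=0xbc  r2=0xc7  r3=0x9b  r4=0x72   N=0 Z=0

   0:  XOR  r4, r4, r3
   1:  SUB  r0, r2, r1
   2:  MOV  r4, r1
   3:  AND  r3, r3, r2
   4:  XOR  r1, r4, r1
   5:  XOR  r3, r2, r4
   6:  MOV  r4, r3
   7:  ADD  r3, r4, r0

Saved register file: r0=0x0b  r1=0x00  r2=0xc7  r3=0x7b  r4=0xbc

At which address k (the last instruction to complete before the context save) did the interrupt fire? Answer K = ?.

K = 5

after  0: r0=0x01 r1=0xbc r2=0xc7 r3=0x9b r4=0xe9  N=1 Z=0
after  1: r0=0x0b r1=0xbc r2=0xc7 r3=0x9b r4=0xe9  N=0 Z=0
after  2: r0=0x0b r1=0xbc r2=0xc7 r3=0x9b r4=0xbc  N=0 Z=0
after  3: r0=0x0b r1=0xbc r2=0xc7 r3=0x83 r4=0xbc  N=1 Z=0
after  4: r0=0x0b r1=0x00 r2=0xc7 r3=0x83 r4=0xbc  N=0 Z=1
after  5: r0=0x0b r1=0x00 r2=0xc7 r3=0x7b r4=0xbc  N=0 Z=0
-- IRQ taken; context saved, return-PC = 6 --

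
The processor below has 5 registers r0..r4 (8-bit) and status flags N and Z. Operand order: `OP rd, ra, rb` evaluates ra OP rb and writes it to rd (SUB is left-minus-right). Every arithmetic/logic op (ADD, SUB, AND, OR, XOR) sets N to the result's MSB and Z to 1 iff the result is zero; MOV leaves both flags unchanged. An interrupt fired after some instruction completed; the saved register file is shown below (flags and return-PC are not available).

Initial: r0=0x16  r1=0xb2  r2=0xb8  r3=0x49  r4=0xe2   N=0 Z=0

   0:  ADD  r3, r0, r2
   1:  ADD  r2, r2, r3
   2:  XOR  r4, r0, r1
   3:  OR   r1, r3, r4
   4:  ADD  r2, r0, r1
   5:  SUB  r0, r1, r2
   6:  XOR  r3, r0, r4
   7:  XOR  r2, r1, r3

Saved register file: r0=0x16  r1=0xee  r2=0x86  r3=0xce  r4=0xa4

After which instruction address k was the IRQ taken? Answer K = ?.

after  0: r0=0x16 r1=0xb2 r2=0xb8 r3=0xce r4=0xe2  N=1 Z=0
after  1: r0=0x16 r1=0xb2 r2=0x86 r3=0xce r4=0xe2  N=1 Z=0
after  2: r0=0x16 r1=0xb2 r2=0x86 r3=0xce r4=0xa4  N=1 Z=0
after  3: r0=0x16 r1=0xee r2=0x86 r3=0xce r4=0xa4  N=1 Z=0
-- IRQ taken; context saved, return-PC = 4 --

K = 3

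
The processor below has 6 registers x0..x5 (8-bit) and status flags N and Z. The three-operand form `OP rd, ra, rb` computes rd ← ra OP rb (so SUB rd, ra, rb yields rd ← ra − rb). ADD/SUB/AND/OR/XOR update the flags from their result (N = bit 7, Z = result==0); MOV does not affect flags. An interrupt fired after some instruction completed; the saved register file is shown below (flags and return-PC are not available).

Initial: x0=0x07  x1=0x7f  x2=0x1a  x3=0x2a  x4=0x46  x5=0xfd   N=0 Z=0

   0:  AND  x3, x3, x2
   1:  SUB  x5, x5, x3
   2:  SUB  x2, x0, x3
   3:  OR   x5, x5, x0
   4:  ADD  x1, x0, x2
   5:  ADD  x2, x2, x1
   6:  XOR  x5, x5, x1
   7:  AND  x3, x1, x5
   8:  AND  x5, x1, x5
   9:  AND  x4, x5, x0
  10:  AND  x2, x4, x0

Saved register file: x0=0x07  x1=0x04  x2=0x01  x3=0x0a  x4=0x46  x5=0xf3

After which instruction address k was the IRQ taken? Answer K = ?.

after  0: x0=0x07 x1=0x7f x2=0x1a x3=0x0a x4=0x46 x5=0xfd  N=0 Z=0
after  1: x0=0x07 x1=0x7f x2=0x1a x3=0x0a x4=0x46 x5=0xf3  N=1 Z=0
after  2: x0=0x07 x1=0x7f x2=0xfd x3=0x0a x4=0x46 x5=0xf3  N=1 Z=0
after  3: x0=0x07 x1=0x7f x2=0xfd x3=0x0a x4=0x46 x5=0xf7  N=1 Z=0
after  4: x0=0x07 x1=0x04 x2=0xfd x3=0x0a x4=0x46 x5=0xf7  N=0 Z=0
after  5: x0=0x07 x1=0x04 x2=0x01 x3=0x0a x4=0x46 x5=0xf7  N=0 Z=0
after  6: x0=0x07 x1=0x04 x2=0x01 x3=0x0a x4=0x46 x5=0xf3  N=1 Z=0
-- IRQ taken; context saved, return-PC = 7 --

K = 6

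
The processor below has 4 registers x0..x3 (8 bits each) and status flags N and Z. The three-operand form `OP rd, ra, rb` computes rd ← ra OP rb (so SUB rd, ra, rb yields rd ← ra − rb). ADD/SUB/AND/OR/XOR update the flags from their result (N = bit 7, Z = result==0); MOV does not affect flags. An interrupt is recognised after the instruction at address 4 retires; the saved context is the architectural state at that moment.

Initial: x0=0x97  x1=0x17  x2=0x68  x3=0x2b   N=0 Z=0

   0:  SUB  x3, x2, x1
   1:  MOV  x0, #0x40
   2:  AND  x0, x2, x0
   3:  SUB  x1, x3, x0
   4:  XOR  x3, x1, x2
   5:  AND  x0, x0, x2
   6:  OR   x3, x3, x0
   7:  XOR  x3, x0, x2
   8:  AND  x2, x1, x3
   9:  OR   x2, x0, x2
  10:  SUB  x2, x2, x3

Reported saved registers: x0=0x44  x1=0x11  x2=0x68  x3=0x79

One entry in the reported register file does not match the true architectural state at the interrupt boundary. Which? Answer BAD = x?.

BAD = x0

after  0: x0=0x97 x1=0x17 x2=0x68 x3=0x51  N=0 Z=0
after  1: x0=0x40 x1=0x17 x2=0x68 x3=0x51  N=0 Z=0
after  2: x0=0x40 x1=0x17 x2=0x68 x3=0x51  N=0 Z=0
after  3: x0=0x40 x1=0x11 x2=0x68 x3=0x51  N=0 Z=0
after  4: x0=0x40 x1=0x11 x2=0x68 x3=0x79  N=0 Z=0
-- IRQ taken; context saved, return-PC = 5 --
mismatch: x0: reported 0x44 vs actual 0x40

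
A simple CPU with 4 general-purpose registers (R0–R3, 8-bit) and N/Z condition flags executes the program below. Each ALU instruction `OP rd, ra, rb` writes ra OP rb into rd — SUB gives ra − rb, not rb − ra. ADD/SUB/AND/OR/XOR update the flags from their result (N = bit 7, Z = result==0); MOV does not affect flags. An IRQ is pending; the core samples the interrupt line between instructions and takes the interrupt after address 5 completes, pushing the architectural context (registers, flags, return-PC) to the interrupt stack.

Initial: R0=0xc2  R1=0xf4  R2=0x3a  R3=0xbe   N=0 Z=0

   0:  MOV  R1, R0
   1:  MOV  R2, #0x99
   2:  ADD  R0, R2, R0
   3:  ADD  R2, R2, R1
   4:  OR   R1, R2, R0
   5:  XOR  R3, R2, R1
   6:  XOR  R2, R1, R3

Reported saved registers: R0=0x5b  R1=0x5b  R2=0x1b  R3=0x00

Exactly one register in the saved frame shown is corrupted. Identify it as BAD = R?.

after  0: R0=0xc2 R1=0xc2 R2=0x3a R3=0xbe  N=0 Z=0
after  1: R0=0xc2 R1=0xc2 R2=0x99 R3=0xbe  N=0 Z=0
after  2: R0=0x5b R1=0xc2 R2=0x99 R3=0xbe  N=0 Z=0
after  3: R0=0x5b R1=0xc2 R2=0x5b R3=0xbe  N=0 Z=0
after  4: R0=0x5b R1=0x5b R2=0x5b R3=0xbe  N=0 Z=0
after  5: R0=0x5b R1=0x5b R2=0x5b R3=0x00  N=0 Z=1
-- IRQ taken; context saved, return-PC = 6 --
mismatch: R2: reported 0x1b vs actual 0x5b

BAD = R2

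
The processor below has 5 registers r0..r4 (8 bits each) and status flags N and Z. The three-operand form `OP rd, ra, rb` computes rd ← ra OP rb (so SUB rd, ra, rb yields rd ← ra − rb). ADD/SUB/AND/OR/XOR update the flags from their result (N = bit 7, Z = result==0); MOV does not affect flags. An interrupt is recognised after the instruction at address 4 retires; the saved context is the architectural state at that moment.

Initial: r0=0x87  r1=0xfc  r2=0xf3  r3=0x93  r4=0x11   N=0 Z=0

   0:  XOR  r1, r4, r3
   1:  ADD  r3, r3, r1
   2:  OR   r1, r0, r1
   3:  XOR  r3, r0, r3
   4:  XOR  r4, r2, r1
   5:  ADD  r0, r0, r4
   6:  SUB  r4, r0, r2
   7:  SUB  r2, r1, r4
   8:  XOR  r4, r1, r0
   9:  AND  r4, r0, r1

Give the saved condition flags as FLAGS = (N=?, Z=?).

after  0: r0=0x87 r1=0x82 r2=0xf3 r3=0x93 r4=0x11  N=1 Z=0
after  1: r0=0x87 r1=0x82 r2=0xf3 r3=0x15 r4=0x11  N=0 Z=0
after  2: r0=0x87 r1=0x87 r2=0xf3 r3=0x15 r4=0x11  N=1 Z=0
after  3: r0=0x87 r1=0x87 r2=0xf3 r3=0x92 r4=0x11  N=1 Z=0
after  4: r0=0x87 r1=0x87 r2=0xf3 r3=0x92 r4=0x74  N=0 Z=0
-- IRQ taken; context saved, return-PC = 5 --

FLAGS = (N=0, Z=0)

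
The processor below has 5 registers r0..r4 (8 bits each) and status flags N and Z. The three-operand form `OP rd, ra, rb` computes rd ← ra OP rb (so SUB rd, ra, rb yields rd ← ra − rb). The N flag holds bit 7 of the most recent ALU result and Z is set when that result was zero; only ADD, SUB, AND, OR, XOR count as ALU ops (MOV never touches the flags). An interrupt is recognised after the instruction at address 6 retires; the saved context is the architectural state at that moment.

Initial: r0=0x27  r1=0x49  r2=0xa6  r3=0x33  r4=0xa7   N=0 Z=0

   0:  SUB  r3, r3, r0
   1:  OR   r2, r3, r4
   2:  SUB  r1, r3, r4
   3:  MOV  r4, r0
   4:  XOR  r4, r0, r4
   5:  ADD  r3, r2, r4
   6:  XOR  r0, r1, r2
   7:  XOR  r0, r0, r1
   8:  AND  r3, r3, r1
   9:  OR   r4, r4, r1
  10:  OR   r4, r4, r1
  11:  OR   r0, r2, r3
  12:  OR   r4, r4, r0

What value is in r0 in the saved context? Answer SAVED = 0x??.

SAVED = 0xca

after  0: r0=0x27 r1=0x49 r2=0xa6 r3=0x0c r4=0xa7  N=0 Z=0
after  1: r0=0x27 r1=0x49 r2=0xaf r3=0x0c r4=0xa7  N=1 Z=0
after  2: r0=0x27 r1=0x65 r2=0xaf r3=0x0c r4=0xa7  N=0 Z=0
after  3: r0=0x27 r1=0x65 r2=0xaf r3=0x0c r4=0x27  N=0 Z=0
after  4: r0=0x27 r1=0x65 r2=0xaf r3=0x0c r4=0x00  N=0 Z=1
after  5: r0=0x27 r1=0x65 r2=0xaf r3=0xaf r4=0x00  N=1 Z=0
after  6: r0=0xca r1=0x65 r2=0xaf r3=0xaf r4=0x00  N=1 Z=0
-- IRQ taken; context saved, return-PC = 7 --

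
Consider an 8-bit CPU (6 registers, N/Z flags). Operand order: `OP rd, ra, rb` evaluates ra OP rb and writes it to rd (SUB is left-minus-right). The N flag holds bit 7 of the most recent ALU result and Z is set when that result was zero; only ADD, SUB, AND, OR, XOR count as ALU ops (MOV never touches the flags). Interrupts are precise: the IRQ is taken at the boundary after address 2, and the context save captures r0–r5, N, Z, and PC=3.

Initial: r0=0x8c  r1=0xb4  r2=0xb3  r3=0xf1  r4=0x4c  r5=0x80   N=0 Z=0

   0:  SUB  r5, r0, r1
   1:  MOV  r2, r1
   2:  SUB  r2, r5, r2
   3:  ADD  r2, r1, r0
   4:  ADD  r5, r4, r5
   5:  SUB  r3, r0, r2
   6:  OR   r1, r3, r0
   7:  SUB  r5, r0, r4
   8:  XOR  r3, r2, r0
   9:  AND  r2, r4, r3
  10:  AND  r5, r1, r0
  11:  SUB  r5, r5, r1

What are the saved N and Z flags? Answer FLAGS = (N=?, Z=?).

FLAGS = (N=0, Z=0)

after  0: r0=0x8c r1=0xb4 r2=0xb3 r3=0xf1 r4=0x4c r5=0xd8  N=1 Z=0
after  1: r0=0x8c r1=0xb4 r2=0xb4 r3=0xf1 r4=0x4c r5=0xd8  N=1 Z=0
after  2: r0=0x8c r1=0xb4 r2=0x24 r3=0xf1 r4=0x4c r5=0xd8  N=0 Z=0
-- IRQ taken; context saved, return-PC = 3 --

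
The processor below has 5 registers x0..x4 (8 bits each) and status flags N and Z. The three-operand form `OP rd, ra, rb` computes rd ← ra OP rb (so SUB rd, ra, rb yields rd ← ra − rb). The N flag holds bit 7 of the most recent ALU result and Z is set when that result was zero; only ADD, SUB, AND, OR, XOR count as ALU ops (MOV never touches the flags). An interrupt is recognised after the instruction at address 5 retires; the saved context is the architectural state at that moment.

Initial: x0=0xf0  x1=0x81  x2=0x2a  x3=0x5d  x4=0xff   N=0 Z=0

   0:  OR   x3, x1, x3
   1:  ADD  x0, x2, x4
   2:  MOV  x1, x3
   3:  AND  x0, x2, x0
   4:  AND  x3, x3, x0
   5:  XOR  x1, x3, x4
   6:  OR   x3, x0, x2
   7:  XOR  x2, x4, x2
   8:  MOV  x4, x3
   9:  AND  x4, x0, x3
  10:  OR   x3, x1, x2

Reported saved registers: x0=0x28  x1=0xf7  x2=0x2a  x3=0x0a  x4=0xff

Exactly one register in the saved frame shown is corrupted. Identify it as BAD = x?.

after  0: x0=0xf0 x1=0x81 x2=0x2a x3=0xdd x4=0xff  N=1 Z=0
after  1: x0=0x29 x1=0x81 x2=0x2a x3=0xdd x4=0xff  N=0 Z=0
after  2: x0=0x29 x1=0xdd x2=0x2a x3=0xdd x4=0xff  N=0 Z=0
after  3: x0=0x28 x1=0xdd x2=0x2a x3=0xdd x4=0xff  N=0 Z=0
after  4: x0=0x28 x1=0xdd x2=0x2a x3=0x08 x4=0xff  N=0 Z=0
after  5: x0=0x28 x1=0xf7 x2=0x2a x3=0x08 x4=0xff  N=1 Z=0
-- IRQ taken; context saved, return-PC = 6 --
mismatch: x3: reported 0x0a vs actual 0x08

BAD = x3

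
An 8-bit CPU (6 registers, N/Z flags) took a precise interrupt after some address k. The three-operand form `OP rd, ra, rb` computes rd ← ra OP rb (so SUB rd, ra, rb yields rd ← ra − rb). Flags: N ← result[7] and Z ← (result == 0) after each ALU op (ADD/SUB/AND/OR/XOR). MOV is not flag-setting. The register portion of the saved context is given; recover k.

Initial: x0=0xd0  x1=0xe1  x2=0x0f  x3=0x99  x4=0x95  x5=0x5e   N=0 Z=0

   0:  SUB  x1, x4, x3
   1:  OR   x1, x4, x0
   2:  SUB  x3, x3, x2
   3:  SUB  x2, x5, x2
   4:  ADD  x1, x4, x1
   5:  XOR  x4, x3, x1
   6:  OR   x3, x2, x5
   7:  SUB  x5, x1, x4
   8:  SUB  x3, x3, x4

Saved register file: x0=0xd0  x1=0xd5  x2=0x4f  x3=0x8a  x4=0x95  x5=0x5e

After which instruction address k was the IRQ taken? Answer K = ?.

after  0: x0=0xd0 x1=0xfc x2=0x0f x3=0x99 x4=0x95 x5=0x5e  N=1 Z=0
after  1: x0=0xd0 x1=0xd5 x2=0x0f x3=0x99 x4=0x95 x5=0x5e  N=1 Z=0
after  2: x0=0xd0 x1=0xd5 x2=0x0f x3=0x8a x4=0x95 x5=0x5e  N=1 Z=0
after  3: x0=0xd0 x1=0xd5 x2=0x4f x3=0x8a x4=0x95 x5=0x5e  N=0 Z=0
-- IRQ taken; context saved, return-PC = 4 --

K = 3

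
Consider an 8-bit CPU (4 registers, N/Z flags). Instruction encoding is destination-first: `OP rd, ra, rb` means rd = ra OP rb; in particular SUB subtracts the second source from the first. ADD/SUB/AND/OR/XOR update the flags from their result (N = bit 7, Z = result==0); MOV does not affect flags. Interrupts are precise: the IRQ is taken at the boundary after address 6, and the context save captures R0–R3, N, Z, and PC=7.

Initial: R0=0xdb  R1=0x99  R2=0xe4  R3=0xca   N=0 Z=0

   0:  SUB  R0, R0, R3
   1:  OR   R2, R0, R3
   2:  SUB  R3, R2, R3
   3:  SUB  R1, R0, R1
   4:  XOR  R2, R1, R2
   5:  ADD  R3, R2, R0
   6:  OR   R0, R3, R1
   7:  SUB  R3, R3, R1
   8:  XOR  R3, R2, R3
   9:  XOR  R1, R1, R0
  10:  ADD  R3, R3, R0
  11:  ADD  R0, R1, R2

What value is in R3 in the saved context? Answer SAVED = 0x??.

after  0: R0=0x11 R1=0x99 R2=0xe4 R3=0xca  N=0 Z=0
after  1: R0=0x11 R1=0x99 R2=0xdb R3=0xca  N=1 Z=0
after  2: R0=0x11 R1=0x99 R2=0xdb R3=0x11  N=0 Z=0
after  3: R0=0x11 R1=0x78 R2=0xdb R3=0x11  N=0 Z=0
after  4: R0=0x11 R1=0x78 R2=0xa3 R3=0x11  N=1 Z=0
after  5: R0=0x11 R1=0x78 R2=0xa3 R3=0xb4  N=1 Z=0
after  6: R0=0xfc R1=0x78 R2=0xa3 R3=0xb4  N=1 Z=0
-- IRQ taken; context saved, return-PC = 7 --

SAVED = 0xb4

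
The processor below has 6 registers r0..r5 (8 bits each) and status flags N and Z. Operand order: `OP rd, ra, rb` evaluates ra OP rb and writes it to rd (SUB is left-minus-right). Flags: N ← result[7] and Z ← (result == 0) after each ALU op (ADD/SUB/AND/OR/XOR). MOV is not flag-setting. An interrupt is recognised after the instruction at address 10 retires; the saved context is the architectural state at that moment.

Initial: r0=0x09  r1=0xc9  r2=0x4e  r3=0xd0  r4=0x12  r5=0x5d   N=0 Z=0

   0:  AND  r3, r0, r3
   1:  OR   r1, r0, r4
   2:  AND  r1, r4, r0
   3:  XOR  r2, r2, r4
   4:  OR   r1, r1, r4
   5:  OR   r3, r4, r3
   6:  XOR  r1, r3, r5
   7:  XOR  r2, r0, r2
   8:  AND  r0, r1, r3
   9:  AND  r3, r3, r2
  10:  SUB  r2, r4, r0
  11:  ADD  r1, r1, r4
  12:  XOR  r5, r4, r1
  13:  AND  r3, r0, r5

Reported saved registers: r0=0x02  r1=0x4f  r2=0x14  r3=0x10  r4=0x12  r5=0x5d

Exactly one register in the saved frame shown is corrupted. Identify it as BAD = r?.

after  0: r0=0x09 r1=0xc9 r2=0x4e r3=0x00 r4=0x12 r5=0x5d  N=0 Z=1
after  1: r0=0x09 r1=0x1b r2=0x4e r3=0x00 r4=0x12 r5=0x5d  N=0 Z=0
after  2: r0=0x09 r1=0x00 r2=0x4e r3=0x00 r4=0x12 r5=0x5d  N=0 Z=1
after  3: r0=0x09 r1=0x00 r2=0x5c r3=0x00 r4=0x12 r5=0x5d  N=0 Z=0
after  4: r0=0x09 r1=0x12 r2=0x5c r3=0x00 r4=0x12 r5=0x5d  N=0 Z=0
after  5: r0=0x09 r1=0x12 r2=0x5c r3=0x12 r4=0x12 r5=0x5d  N=0 Z=0
after  6: r0=0x09 r1=0x4f r2=0x5c r3=0x12 r4=0x12 r5=0x5d  N=0 Z=0
after  7: r0=0x09 r1=0x4f r2=0x55 r3=0x12 r4=0x12 r5=0x5d  N=0 Z=0
after  8: r0=0x02 r1=0x4f r2=0x55 r3=0x12 r4=0x12 r5=0x5d  N=0 Z=0
after  9: r0=0x02 r1=0x4f r2=0x55 r3=0x10 r4=0x12 r5=0x5d  N=0 Z=0
after 10: r0=0x02 r1=0x4f r2=0x10 r3=0x10 r4=0x12 r5=0x5d  N=0 Z=0
-- IRQ taken; context saved, return-PC = 11 --
mismatch: r2: reported 0x14 vs actual 0x10

BAD = r2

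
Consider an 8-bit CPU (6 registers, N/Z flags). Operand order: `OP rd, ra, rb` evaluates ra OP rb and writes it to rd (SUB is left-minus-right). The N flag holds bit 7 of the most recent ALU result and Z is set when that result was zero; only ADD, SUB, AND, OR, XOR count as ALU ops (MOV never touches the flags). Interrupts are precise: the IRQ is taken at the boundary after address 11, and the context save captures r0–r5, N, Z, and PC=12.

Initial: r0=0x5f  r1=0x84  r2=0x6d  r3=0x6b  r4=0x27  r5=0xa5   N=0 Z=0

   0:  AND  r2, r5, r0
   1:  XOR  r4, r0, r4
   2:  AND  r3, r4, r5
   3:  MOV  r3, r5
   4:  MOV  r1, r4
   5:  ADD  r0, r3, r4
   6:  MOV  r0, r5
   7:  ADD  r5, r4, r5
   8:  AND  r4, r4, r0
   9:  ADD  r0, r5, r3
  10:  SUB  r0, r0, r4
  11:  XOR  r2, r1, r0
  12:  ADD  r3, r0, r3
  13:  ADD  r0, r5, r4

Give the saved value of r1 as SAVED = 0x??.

after  0: r0=0x5f r1=0x84 r2=0x05 r3=0x6b r4=0x27 r5=0xa5  N=0 Z=0
after  1: r0=0x5f r1=0x84 r2=0x05 r3=0x6b r4=0x78 r5=0xa5  N=0 Z=0
after  2: r0=0x5f r1=0x84 r2=0x05 r3=0x20 r4=0x78 r5=0xa5  N=0 Z=0
after  3: r0=0x5f r1=0x84 r2=0x05 r3=0xa5 r4=0x78 r5=0xa5  N=0 Z=0
after  4: r0=0x5f r1=0x78 r2=0x05 r3=0xa5 r4=0x78 r5=0xa5  N=0 Z=0
after  5: r0=0x1d r1=0x78 r2=0x05 r3=0xa5 r4=0x78 r5=0xa5  N=0 Z=0
after  6: r0=0xa5 r1=0x78 r2=0x05 r3=0xa5 r4=0x78 r5=0xa5  N=0 Z=0
after  7: r0=0xa5 r1=0x78 r2=0x05 r3=0xa5 r4=0x78 r5=0x1d  N=0 Z=0
after  8: r0=0xa5 r1=0x78 r2=0x05 r3=0xa5 r4=0x20 r5=0x1d  N=0 Z=0
after  9: r0=0xc2 r1=0x78 r2=0x05 r3=0xa5 r4=0x20 r5=0x1d  N=1 Z=0
after 10: r0=0xa2 r1=0x78 r2=0x05 r3=0xa5 r4=0x20 r5=0x1d  N=1 Z=0
after 11: r0=0xa2 r1=0x78 r2=0xda r3=0xa5 r4=0x20 r5=0x1d  N=1 Z=0
-- IRQ taken; context saved, return-PC = 12 --

SAVED = 0x78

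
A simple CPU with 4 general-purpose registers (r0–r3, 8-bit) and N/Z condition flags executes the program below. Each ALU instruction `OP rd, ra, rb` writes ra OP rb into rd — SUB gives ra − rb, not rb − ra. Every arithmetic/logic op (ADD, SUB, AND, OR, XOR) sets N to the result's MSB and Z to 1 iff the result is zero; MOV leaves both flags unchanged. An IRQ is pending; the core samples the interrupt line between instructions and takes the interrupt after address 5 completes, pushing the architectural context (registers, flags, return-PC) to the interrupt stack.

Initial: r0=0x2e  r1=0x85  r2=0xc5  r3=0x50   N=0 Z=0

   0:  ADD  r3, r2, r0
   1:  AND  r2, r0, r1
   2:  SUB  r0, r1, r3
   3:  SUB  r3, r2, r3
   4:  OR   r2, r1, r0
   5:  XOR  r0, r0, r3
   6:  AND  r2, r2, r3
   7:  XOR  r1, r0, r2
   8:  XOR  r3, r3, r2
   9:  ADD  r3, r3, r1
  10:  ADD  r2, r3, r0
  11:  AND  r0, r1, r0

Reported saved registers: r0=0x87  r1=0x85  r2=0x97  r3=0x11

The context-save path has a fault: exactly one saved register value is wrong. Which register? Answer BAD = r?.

after  0: r0=0x2e r1=0x85 r2=0xc5 r3=0xf3  N=1 Z=0
after  1: r0=0x2e r1=0x85 r2=0x04 r3=0xf3  N=0 Z=0
after  2: r0=0x92 r1=0x85 r2=0x04 r3=0xf3  N=1 Z=0
after  3: r0=0x92 r1=0x85 r2=0x04 r3=0x11  N=0 Z=0
after  4: r0=0x92 r1=0x85 r2=0x97 r3=0x11  N=1 Z=0
after  5: r0=0x83 r1=0x85 r2=0x97 r3=0x11  N=1 Z=0
-- IRQ taken; context saved, return-PC = 6 --
mismatch: r0: reported 0x87 vs actual 0x83

BAD = r0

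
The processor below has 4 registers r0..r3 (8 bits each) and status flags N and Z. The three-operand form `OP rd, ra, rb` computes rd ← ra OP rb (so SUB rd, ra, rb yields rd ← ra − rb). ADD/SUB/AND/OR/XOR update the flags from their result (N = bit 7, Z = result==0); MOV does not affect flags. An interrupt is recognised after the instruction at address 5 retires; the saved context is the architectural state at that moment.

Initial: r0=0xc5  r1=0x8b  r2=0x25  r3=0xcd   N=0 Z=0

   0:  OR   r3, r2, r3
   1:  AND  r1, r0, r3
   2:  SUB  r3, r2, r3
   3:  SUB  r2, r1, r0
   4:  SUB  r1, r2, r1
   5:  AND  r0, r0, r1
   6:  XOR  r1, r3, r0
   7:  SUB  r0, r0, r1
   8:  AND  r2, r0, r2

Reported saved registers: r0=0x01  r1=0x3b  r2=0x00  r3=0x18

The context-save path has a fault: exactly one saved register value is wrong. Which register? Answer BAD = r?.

BAD = r3

after  0: r0=0xc5 r1=0x8b r2=0x25 r3=0xed  N=1 Z=0
after  1: r0=0xc5 r1=0xc5 r2=0x25 r3=0xed  N=1 Z=0
after  2: r0=0xc5 r1=0xc5 r2=0x25 r3=0x38  N=0 Z=0
after  3: r0=0xc5 r1=0xc5 r2=0x00 r3=0x38  N=0 Z=1
after  4: r0=0xc5 r1=0x3b r2=0x00 r3=0x38  N=0 Z=0
after  5: r0=0x01 r1=0x3b r2=0x00 r3=0x38  N=0 Z=0
-- IRQ taken; context saved, return-PC = 6 --
mismatch: r3: reported 0x18 vs actual 0x38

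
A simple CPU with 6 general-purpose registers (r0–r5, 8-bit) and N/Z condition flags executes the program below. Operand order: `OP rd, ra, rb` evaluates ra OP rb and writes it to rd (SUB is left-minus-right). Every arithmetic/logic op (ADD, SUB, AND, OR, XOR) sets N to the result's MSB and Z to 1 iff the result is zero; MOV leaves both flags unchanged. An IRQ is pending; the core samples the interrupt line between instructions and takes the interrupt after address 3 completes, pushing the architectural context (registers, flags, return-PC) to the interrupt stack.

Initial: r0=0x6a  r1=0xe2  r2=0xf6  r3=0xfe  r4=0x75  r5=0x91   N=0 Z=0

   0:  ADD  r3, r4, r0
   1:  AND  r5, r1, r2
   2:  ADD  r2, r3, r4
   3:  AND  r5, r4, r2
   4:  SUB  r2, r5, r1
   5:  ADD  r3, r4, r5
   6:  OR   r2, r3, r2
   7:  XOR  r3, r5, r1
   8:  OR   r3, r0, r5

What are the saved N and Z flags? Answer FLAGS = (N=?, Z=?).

FLAGS = (N=0, Z=0)

after  0: r0=0x6a r1=0xe2 r2=0xf6 r3=0xdf r4=0x75 r5=0x91  N=1 Z=0
after  1: r0=0x6a r1=0xe2 r2=0xf6 r3=0xdf r4=0x75 r5=0xe2  N=1 Z=0
after  2: r0=0x6a r1=0xe2 r2=0x54 r3=0xdf r4=0x75 r5=0xe2  N=0 Z=0
after  3: r0=0x6a r1=0xe2 r2=0x54 r3=0xdf r4=0x75 r5=0x54  N=0 Z=0
-- IRQ taken; context saved, return-PC = 4 --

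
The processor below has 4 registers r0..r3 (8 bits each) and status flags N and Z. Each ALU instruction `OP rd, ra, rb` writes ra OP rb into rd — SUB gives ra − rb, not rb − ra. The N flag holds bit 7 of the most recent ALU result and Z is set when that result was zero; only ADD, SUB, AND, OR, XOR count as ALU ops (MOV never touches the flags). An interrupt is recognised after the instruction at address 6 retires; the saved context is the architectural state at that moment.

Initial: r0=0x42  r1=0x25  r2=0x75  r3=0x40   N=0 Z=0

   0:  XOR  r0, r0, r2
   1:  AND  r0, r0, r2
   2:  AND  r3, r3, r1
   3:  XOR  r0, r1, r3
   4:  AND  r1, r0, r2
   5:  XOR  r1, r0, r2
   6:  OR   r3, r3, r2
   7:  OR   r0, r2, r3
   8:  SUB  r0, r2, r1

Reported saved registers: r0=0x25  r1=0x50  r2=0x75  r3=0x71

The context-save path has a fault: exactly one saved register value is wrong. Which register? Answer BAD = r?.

BAD = r3

after  0: r0=0x37 r1=0x25 r2=0x75 r3=0x40  N=0 Z=0
after  1: r0=0x35 r1=0x25 r2=0x75 r3=0x40  N=0 Z=0
after  2: r0=0x35 r1=0x25 r2=0x75 r3=0x00  N=0 Z=1
after  3: r0=0x25 r1=0x25 r2=0x75 r3=0x00  N=0 Z=0
after  4: r0=0x25 r1=0x25 r2=0x75 r3=0x00  N=0 Z=0
after  5: r0=0x25 r1=0x50 r2=0x75 r3=0x00  N=0 Z=0
after  6: r0=0x25 r1=0x50 r2=0x75 r3=0x75  N=0 Z=0
-- IRQ taken; context saved, return-PC = 7 --
mismatch: r3: reported 0x71 vs actual 0x75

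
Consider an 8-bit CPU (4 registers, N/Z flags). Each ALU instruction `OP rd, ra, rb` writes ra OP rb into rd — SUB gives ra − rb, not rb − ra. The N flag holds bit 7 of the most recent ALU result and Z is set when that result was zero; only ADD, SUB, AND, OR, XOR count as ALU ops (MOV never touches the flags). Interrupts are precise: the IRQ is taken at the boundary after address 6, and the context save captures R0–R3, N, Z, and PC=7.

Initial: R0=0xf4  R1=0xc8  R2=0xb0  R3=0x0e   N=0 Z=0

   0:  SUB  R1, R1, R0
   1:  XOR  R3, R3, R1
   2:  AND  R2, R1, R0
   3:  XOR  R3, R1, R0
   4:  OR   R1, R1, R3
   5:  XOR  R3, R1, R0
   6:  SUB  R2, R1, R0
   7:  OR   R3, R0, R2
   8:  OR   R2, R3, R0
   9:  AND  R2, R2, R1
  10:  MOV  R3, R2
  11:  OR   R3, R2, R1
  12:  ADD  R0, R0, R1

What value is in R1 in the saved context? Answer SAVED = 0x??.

SAVED = 0xf4

after  0: R0=0xf4 R1=0xd4 R2=0xb0 R3=0x0e  N=1 Z=0
after  1: R0=0xf4 R1=0xd4 R2=0xb0 R3=0xda  N=1 Z=0
after  2: R0=0xf4 R1=0xd4 R2=0xd4 R3=0xda  N=1 Z=0
after  3: R0=0xf4 R1=0xd4 R2=0xd4 R3=0x20  N=0 Z=0
after  4: R0=0xf4 R1=0xf4 R2=0xd4 R3=0x20  N=1 Z=0
after  5: R0=0xf4 R1=0xf4 R2=0xd4 R3=0x00  N=0 Z=1
after  6: R0=0xf4 R1=0xf4 R2=0x00 R3=0x00  N=0 Z=1
-- IRQ taken; context saved, return-PC = 7 --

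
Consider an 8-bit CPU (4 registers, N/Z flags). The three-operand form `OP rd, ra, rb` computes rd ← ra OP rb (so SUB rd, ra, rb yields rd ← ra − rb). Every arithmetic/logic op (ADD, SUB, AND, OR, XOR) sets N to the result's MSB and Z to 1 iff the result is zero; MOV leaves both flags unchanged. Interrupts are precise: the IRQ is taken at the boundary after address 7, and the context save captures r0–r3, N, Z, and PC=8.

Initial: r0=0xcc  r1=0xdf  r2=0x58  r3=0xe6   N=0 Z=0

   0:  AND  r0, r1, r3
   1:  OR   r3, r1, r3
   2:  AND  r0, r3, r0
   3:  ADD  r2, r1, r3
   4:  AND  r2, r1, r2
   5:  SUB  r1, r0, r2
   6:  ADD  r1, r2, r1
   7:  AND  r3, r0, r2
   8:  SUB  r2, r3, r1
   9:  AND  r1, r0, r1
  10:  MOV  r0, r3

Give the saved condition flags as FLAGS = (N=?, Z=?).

after  0: r0=0xc6 r1=0xdf r2=0x58 r3=0xe6  N=1 Z=0
after  1: r0=0xc6 r1=0xdf r2=0x58 r3=0xff  N=1 Z=0
after  2: r0=0xc6 r1=0xdf r2=0x58 r3=0xff  N=1 Z=0
after  3: r0=0xc6 r1=0xdf r2=0xde r3=0xff  N=1 Z=0
after  4: r0=0xc6 r1=0xdf r2=0xde r3=0xff  N=1 Z=0
after  5: r0=0xc6 r1=0xe8 r2=0xde r3=0xff  N=1 Z=0
after  6: r0=0xc6 r1=0xc6 r2=0xde r3=0xff  N=1 Z=0
after  7: r0=0xc6 r1=0xc6 r2=0xde r3=0xc6  N=1 Z=0
-- IRQ taken; context saved, return-PC = 8 --

FLAGS = (N=1, Z=0)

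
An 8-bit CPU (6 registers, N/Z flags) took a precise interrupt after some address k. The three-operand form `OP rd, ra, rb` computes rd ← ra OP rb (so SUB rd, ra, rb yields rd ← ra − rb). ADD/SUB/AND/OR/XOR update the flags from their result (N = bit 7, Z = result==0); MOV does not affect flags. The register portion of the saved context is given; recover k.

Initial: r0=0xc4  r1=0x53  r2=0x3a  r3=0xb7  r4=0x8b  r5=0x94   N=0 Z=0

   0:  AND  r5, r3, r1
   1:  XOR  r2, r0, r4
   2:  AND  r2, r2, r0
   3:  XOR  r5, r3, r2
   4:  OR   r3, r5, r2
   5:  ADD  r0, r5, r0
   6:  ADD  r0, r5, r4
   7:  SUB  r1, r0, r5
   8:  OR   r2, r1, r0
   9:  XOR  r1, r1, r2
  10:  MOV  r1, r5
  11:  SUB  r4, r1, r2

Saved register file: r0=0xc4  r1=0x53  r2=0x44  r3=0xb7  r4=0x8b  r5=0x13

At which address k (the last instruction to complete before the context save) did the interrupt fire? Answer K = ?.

after  0: r0=0xc4 r1=0x53 r2=0x3a r3=0xb7 r4=0x8b r5=0x13  N=0 Z=0
after  1: r0=0xc4 r1=0x53 r2=0x4f r3=0xb7 r4=0x8b r5=0x13  N=0 Z=0
after  2: r0=0xc4 r1=0x53 r2=0x44 r3=0xb7 r4=0x8b r5=0x13  N=0 Z=0
-- IRQ taken; context saved, return-PC = 3 --

K = 2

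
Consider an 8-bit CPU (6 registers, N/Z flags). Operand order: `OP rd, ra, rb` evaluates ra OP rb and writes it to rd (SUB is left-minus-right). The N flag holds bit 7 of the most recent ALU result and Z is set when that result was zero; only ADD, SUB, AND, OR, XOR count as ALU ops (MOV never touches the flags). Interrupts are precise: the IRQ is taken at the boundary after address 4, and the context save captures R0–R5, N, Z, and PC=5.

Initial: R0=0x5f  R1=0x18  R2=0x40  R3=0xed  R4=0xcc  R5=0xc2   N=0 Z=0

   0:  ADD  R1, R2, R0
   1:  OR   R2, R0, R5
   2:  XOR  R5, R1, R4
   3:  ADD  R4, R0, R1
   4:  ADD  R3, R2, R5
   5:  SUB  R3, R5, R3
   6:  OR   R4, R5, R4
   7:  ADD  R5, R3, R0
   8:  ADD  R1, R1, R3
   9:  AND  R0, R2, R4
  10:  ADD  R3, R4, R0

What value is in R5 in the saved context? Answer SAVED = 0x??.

SAVED = 0x53

after  0: R0=0x5f R1=0x9f R2=0x40 R3=0xed R4=0xcc R5=0xc2  N=1 Z=0
after  1: R0=0x5f R1=0x9f R2=0xdf R3=0xed R4=0xcc R5=0xc2  N=1 Z=0
after  2: R0=0x5f R1=0x9f R2=0xdf R3=0xed R4=0xcc R5=0x53  N=0 Z=0
after  3: R0=0x5f R1=0x9f R2=0xdf R3=0xed R4=0xfe R5=0x53  N=1 Z=0
after  4: R0=0x5f R1=0x9f R2=0xdf R3=0x32 R4=0xfe R5=0x53  N=0 Z=0
-- IRQ taken; context saved, return-PC = 5 --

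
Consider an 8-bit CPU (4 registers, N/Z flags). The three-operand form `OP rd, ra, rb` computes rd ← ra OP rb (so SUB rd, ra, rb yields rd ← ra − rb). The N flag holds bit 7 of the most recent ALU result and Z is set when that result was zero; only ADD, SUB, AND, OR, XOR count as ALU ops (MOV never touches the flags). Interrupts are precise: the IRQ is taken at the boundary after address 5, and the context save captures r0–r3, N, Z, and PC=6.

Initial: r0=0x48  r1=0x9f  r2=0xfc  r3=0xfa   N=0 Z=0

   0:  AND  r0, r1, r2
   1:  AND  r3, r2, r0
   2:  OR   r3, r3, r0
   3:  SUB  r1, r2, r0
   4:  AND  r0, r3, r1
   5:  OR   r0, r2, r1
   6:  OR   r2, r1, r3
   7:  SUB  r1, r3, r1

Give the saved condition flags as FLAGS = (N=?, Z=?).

FLAGS = (N=1, Z=0)

after  0: r0=0x9c r1=0x9f r2=0xfc r3=0xfa  N=1 Z=0
after  1: r0=0x9c r1=0x9f r2=0xfc r3=0x9c  N=1 Z=0
after  2: r0=0x9c r1=0x9f r2=0xfc r3=0x9c  N=1 Z=0
after  3: r0=0x9c r1=0x60 r2=0xfc r3=0x9c  N=0 Z=0
after  4: r0=0x00 r1=0x60 r2=0xfc r3=0x9c  N=0 Z=1
after  5: r0=0xfc r1=0x60 r2=0xfc r3=0x9c  N=1 Z=0
-- IRQ taken; context saved, return-PC = 6 --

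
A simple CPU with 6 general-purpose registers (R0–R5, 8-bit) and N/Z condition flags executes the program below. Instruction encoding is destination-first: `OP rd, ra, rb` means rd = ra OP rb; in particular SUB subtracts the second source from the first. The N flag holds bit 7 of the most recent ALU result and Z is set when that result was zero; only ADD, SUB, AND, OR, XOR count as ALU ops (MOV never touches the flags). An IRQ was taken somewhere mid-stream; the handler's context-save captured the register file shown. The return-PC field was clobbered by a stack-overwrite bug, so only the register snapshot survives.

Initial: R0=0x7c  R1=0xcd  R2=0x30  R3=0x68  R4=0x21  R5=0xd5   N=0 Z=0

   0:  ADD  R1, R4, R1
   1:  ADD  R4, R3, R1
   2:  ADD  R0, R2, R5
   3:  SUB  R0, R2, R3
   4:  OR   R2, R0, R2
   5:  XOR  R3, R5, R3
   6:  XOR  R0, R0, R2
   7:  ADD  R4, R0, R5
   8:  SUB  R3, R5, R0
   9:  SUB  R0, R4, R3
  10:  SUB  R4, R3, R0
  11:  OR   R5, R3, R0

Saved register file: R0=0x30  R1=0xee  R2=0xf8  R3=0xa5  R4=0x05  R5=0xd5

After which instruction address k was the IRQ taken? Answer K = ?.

after  0: R0=0x7c R1=0xee R2=0x30 R3=0x68 R4=0x21 R5=0xd5  N=1 Z=0
after  1: R0=0x7c R1=0xee R2=0x30 R3=0x68 R4=0x56 R5=0xd5  N=0 Z=0
after  2: R0=0x05 R1=0xee R2=0x30 R3=0x68 R4=0x56 R5=0xd5  N=0 Z=0
after  3: R0=0xc8 R1=0xee R2=0x30 R3=0x68 R4=0x56 R5=0xd5  N=1 Z=0
after  4: R0=0xc8 R1=0xee R2=0xf8 R3=0x68 R4=0x56 R5=0xd5  N=1 Z=0
after  5: R0=0xc8 R1=0xee R2=0xf8 R3=0xbd R4=0x56 R5=0xd5  N=1 Z=0
after  6: R0=0x30 R1=0xee R2=0xf8 R3=0xbd R4=0x56 R5=0xd5  N=0 Z=0
after  7: R0=0x30 R1=0xee R2=0xf8 R3=0xbd R4=0x05 R5=0xd5  N=0 Z=0
after  8: R0=0x30 R1=0xee R2=0xf8 R3=0xa5 R4=0x05 R5=0xd5  N=1 Z=0
-- IRQ taken; context saved, return-PC = 9 --

K = 8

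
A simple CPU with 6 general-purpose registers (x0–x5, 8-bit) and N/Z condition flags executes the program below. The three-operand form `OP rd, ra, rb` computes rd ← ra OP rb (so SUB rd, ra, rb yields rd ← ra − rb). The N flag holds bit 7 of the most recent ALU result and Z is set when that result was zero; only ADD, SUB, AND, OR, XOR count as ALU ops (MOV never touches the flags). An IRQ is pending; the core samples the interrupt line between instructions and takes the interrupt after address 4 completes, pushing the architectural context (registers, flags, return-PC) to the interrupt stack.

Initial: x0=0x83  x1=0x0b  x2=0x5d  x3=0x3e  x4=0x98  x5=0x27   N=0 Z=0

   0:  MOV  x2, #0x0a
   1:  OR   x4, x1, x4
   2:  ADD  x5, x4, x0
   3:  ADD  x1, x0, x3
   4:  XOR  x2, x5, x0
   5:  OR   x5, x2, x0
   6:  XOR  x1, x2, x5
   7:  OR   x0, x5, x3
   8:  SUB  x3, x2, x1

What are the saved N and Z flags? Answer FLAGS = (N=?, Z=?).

FLAGS = (N=1, Z=0)

after  0: x0=0x83 x1=0x0b x2=0x0a x3=0x3e x4=0x98 x5=0x27  N=0 Z=0
after  1: x0=0x83 x1=0x0b x2=0x0a x3=0x3e x4=0x9b x5=0x27  N=1 Z=0
after  2: x0=0x83 x1=0x0b x2=0x0a x3=0x3e x4=0x9b x5=0x1e  N=0 Z=0
after  3: x0=0x83 x1=0xc1 x2=0x0a x3=0x3e x4=0x9b x5=0x1e  N=1 Z=0
after  4: x0=0x83 x1=0xc1 x2=0x9d x3=0x3e x4=0x9b x5=0x1e  N=1 Z=0
-- IRQ taken; context saved, return-PC = 5 --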